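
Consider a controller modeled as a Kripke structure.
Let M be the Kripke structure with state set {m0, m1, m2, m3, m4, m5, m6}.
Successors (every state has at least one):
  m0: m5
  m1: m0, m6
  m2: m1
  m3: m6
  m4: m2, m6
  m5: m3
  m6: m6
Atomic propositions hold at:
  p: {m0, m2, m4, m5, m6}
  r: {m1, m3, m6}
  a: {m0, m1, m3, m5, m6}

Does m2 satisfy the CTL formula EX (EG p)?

No

EG p: greatest fixpoint, start Z0 = {m0, m2, m4, m5, m6}, keep only states in Sat with some successor in Z. Z1 = {m0, m4, m6}; Z2 = {m4, m6}; fixed.
Sat(EG p) = {m4, m6}
Sat(EX (EG p)) = {s : some successor in {m4, m6}} = {m1, m3, m4, m6}
m2 ∉ Sat(EX (EG p)) = {m1, m3, m4, m6}, so the formula does not hold at m2.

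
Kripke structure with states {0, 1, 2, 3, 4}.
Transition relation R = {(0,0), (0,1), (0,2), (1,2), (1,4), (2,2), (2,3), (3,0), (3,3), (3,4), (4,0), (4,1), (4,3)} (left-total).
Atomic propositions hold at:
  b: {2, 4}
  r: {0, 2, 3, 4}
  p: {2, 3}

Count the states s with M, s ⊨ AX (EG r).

3

EG r: greatest fixpoint, start Z0 = {0, 2, 3, 4}, keep only states in Sat with some successor in Z. Already a fixed point.
Sat(EG r) = {0, 2, 3, 4}
Sat(AX (EG r)) = {s : every successor in {0, 2, 3, 4}} = {1, 2, 3}
|Sat(AX (EG r))| = |{1, 2, 3}| = 3.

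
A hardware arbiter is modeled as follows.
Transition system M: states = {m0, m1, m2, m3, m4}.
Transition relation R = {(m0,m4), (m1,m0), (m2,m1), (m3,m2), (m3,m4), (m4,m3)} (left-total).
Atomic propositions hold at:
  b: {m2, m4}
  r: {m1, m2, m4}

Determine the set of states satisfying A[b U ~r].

Sat(~r) = {m0, m3}
A[b U ~r]: least fixpoint, start Z0 = Sat(~r) = {m0, m3}, add states in Sat(b) with every successor in Z. Z1 = {m0, m3, m4}; fixed.
Sat(A[b U ~r]) = {m0, m3, m4}

{m0, m3, m4}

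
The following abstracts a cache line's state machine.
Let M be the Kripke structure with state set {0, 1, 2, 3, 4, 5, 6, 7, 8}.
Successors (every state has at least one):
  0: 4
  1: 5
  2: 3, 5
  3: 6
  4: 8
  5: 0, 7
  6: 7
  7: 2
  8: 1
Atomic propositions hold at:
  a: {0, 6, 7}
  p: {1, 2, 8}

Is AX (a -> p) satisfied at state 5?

Sat(a -> p) = {1, 2, 3, 4, 5, 8}
Sat(AX (a -> p)) = {s : every successor in {1, 2, 3, 4, 5, 8}} = {0, 1, 2, 4, 7, 8}
5 ∉ Sat(AX (a -> p)) = {0, 1, 2, 4, 7, 8}, so the formula does not hold at 5.

No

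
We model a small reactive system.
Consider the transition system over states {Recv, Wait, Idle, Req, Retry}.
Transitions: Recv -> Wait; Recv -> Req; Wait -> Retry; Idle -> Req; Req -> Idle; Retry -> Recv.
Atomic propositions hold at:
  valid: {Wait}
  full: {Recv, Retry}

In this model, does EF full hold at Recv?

EF full: least fixpoint, start Z0 = {Recv, Retry}, add states with some successor in Z. Z1 = {Recv, Wait, Retry}; fixed.
Sat(EF full) = {Recv, Wait, Retry}
Recv ∈ Sat(EF full) = {Recv, Wait, Retry}, so the formula holds at Recv.

Yes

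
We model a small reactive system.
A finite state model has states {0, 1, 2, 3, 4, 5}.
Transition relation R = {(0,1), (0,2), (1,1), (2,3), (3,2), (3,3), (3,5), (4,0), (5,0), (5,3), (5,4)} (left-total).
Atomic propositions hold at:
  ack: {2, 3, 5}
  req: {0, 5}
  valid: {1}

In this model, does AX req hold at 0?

No

Sat(AX req) = {s : every successor in {0, 5}} = {4}
0 ∉ Sat(AX req) = {4}, so the formula does not hold at 0.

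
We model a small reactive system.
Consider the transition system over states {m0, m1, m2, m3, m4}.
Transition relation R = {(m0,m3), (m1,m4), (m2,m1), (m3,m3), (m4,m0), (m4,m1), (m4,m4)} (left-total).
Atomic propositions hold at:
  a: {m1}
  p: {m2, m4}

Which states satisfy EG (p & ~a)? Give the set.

{m4}

Sat(~a) = {m0, m2, m3, m4}
Sat(p & ~a) = {m2, m4}
EG (p & ~a): greatest fixpoint, start Z0 = {m2, m4}, keep only states in Sat with some successor in Z. Z1 = {m4}; fixed.
Sat(EG (p & ~a)) = {m4}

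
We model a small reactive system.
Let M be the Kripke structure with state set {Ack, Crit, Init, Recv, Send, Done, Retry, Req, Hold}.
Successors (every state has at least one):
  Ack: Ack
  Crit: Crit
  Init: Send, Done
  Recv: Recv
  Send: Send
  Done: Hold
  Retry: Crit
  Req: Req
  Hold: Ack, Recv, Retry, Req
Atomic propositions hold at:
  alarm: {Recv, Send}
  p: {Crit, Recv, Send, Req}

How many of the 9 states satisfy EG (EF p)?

8

EF p: least fixpoint, start Z0 = {Crit, Recv, Send, Req}, add states with some successor in Z. Z1 = {Crit, Init, Recv, Send, Retry, Req, Hold}; Z2 = {Crit, Init, Recv, Send, Done, Retry, Req, Hold}; fixed.
Sat(EF p) = {Crit, Init, Recv, Send, Done, Retry, Req, Hold}
EG (EF p): greatest fixpoint, start Z0 = {Crit, Init, Recv, Send, Done, Retry, Req, Hold}, keep only states in Sat with some successor in Z. Already a fixed point.
Sat(EG (EF p)) = {Crit, Init, Recv, Send, Done, Retry, Req, Hold}
|Sat(EG (EF p))| = |{Crit, Init, Recv, Send, Done, Retry, Req, Hold}| = 8.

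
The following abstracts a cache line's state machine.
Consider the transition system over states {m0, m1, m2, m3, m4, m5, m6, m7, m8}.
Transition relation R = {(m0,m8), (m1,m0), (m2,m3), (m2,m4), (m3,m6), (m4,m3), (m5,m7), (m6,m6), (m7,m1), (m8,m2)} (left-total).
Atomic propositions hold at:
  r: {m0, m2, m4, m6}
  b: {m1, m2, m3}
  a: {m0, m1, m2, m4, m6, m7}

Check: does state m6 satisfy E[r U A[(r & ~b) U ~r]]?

No

Sat(~b) = {m0, m4, m5, m6, m7, m8}
Sat(r & ~b) = {m0, m4, m6}
Sat(~r) = {m1, m3, m5, m7, m8}
A[(r & ~b) U ~r]: least fixpoint, start Z0 = Sat(~r) = {m1, m3, m5, m7, m8}, add states in Sat(r & ~b) with every successor in Z. Z1 = {m0, m1, m3, m4, m5, m7, m8}; fixed.
Sat(A[(r & ~b) U ~r]) = {m0, m1, m3, m4, m5, m7, m8}
E[r U A[(r & ~b) U ~r]]: least fixpoint, start Z0 = Sat(A[(r & ~b) U ~r]) = {m0, m1, m3, m4, m5, m7, m8}, add states in Sat(r) with some successor in Z. Z1 = {m0, m1, m2, m3, m4, m5, m7, m8}; fixed.
Sat(E[r U A[(r & ~b) U ~r]]) = {m0, m1, m2, m3, m4, m5, m7, m8}
m6 ∉ Sat(E[r U A[(r & ~b) U ~r]]) = {m0, m1, m2, m3, m4, m5, m7, m8}, so the formula does not hold at m6.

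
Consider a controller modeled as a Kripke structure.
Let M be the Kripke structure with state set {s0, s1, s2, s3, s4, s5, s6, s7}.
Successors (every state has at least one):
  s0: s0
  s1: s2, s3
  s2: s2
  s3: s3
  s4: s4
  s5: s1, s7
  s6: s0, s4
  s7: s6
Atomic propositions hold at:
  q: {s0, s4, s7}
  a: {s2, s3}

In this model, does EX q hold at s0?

Sat(EX q) = {s : some successor in {s0, s4, s7}} = {s0, s4, s5, s6}
s0 ∈ Sat(EX q) = {s0, s4, s5, s6}, so the formula holds at s0.

Yes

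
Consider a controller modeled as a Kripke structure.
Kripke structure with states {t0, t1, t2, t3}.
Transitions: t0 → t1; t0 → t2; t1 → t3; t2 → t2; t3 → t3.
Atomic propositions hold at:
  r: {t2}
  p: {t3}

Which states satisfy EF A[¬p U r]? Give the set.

{t0, t2}

Sat(¬p) = {t0, t1, t2}
A[¬p U r]: least fixpoint, start Z0 = Sat(r) = {t2}, add states in Sat(¬p) with every successor in Z. Already a fixed point.
Sat(A[¬p U r]) = {t2}
EF A[¬p U r]: least fixpoint, start Z0 = {t2}, add states with some successor in Z. Z1 = {t0, t2}; fixed.
Sat(EF A[¬p U r]) = {t0, t2}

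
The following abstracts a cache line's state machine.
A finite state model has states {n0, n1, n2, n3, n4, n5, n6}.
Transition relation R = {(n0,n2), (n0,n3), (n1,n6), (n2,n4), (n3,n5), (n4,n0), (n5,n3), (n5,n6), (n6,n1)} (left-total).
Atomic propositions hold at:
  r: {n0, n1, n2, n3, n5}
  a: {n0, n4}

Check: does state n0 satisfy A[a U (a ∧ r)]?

Sat(a ∧ r) = {n0}
A[a U (a ∧ r)]: least fixpoint, start Z0 = Sat((a ∧ r)) = {n0}, add states in Sat(a) with every successor in Z. Z1 = {n0, n4}; fixed.
Sat(A[a U (a ∧ r)]) = {n0, n4}
n0 ∈ Sat(A[a U (a ∧ r)]) = {n0, n4}, so the formula holds at n0.

Yes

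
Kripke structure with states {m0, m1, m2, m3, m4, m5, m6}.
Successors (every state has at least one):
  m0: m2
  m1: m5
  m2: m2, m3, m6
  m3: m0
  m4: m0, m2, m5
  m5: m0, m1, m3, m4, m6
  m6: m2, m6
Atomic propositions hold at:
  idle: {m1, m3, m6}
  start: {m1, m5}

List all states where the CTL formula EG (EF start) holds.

{m1, m4, m5}

EF start: least fixpoint, start Z0 = {m1, m5}, add states with some successor in Z. Z1 = {m1, m4, m5}; fixed.
Sat(EF start) = {m1, m4, m5}
EG (EF start): greatest fixpoint, start Z0 = {m1, m4, m5}, keep only states in Sat with some successor in Z. Already a fixed point.
Sat(EG (EF start)) = {m1, m4, m5}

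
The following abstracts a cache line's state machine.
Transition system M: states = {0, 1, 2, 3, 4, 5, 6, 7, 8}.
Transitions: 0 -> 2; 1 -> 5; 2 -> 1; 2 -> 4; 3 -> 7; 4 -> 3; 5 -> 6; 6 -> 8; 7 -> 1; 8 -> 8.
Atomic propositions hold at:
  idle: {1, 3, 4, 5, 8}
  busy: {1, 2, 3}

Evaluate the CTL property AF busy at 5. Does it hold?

AF busy: least fixpoint, start Z0 = {1, 2, 3}, add states with every successor in Z. Z1 = {0, 1, 2, 3, 4, 7}; fixed.
Sat(AF busy) = {0, 1, 2, 3, 4, 7}
5 ∉ Sat(AF busy) = {0, 1, 2, 3, 4, 7}, so the formula does not hold at 5.

No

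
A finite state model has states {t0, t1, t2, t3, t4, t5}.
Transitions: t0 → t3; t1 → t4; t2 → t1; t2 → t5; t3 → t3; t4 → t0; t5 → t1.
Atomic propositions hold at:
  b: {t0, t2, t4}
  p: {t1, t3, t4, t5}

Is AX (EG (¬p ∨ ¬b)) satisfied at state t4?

Yes

Sat(¬p) = {t0, t2}
Sat(¬b) = {t1, t3, t5}
Sat(¬p ∨ ¬b) = {t0, t1, t2, t3, t5}
EG (¬p ∨ ¬b): greatest fixpoint, start Z0 = {t0, t1, t2, t3, t5}, keep only states in Sat with some successor in Z. Z1 = {t0, t2, t3, t5}; Z2 = {t0, t2, t3}; Z3 = {t0, t3}; fixed.
Sat(EG (¬p ∨ ¬b)) = {t0, t3}
Sat(AX (EG (¬p ∨ ¬b))) = {s : every successor in {t0, t3}} = {t0, t3, t4}
t4 ∈ Sat(AX (EG (¬p ∨ ¬b))) = {t0, t3, t4}, so the formula holds at t4.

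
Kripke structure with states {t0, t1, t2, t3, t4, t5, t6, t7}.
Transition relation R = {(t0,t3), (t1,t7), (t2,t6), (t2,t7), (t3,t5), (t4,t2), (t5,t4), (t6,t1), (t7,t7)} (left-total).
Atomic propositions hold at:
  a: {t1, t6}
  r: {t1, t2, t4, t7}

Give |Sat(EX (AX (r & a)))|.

1

Sat(r & a) = {t1}
Sat(AX (r & a)) = {s : every successor in {t1}} = {t6}
Sat(EX (AX (r & a))) = {s : some successor in {t6}} = {t2}
|Sat(EX (AX (r & a)))| = |{t2}| = 1.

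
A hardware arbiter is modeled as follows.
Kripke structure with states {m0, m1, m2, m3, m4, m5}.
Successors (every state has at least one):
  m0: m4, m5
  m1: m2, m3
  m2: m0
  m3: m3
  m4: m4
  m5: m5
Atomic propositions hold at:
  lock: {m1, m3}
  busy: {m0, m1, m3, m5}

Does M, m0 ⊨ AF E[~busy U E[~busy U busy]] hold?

Sat(~busy) = {m2, m4}
E[~busy U busy]: least fixpoint, start Z0 = Sat(busy) = {m0, m1, m3, m5}, add states in Sat(~busy) with some successor in Z. Z1 = {m0, m1, m2, m3, m5}; fixed.
Sat(E[~busy U busy]) = {m0, m1, m2, m3, m5}
E[~busy U E[~busy U busy]]: least fixpoint, start Z0 = Sat(E[~busy U busy]) = {m0, m1, m2, m3, m5}, add states in Sat(~busy) with some successor in Z. Already a fixed point.
Sat(E[~busy U E[~busy U busy]]) = {m0, m1, m2, m3, m5}
AF E[~busy U E[~busy U busy]]: least fixpoint, start Z0 = {m0, m1, m2, m3, m5}, add states with every successor in Z. Already a fixed point.
Sat(AF E[~busy U E[~busy U busy]]) = {m0, m1, m2, m3, m5}
m0 ∈ Sat(AF E[~busy U E[~busy U busy]]) = {m0, m1, m2, m3, m5}, so the formula holds at m0.

Yes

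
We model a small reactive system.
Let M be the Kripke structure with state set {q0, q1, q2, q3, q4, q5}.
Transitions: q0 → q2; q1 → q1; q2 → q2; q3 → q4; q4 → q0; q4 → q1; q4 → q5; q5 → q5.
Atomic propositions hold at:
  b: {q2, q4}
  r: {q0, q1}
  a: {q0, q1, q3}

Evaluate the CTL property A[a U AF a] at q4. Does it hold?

No

AF a: least fixpoint, start Z0 = {q0, q1, q3}, add states with every successor in Z. Already a fixed point.
Sat(AF a) = {q0, q1, q3}
A[a U AF a]: least fixpoint, start Z0 = Sat(AF a) = {q0, q1, q3}, add states in Sat(a) with every successor in Z. Already a fixed point.
Sat(A[a U AF a]) = {q0, q1, q3}
q4 ∉ Sat(A[a U AF a]) = {q0, q1, q3}, so the formula does not hold at q4.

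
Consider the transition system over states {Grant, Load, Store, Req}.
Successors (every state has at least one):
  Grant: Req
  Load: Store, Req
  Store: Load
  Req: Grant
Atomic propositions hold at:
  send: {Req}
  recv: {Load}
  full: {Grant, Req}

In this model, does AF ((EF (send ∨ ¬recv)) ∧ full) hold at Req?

Yes

Sat(¬recv) = {Grant, Store, Req}
Sat(send ∨ ¬recv) = {Grant, Store, Req}
EF (send ∨ ¬recv): least fixpoint, start Z0 = {Grant, Store, Req}, add states with some successor in Z. Z1 = {Grant, Load, Store, Req}; fixed.
Sat(EF (send ∨ ¬recv)) = {Grant, Load, Store, Req}
Sat((EF (send ∨ ¬recv)) ∧ full) = {Grant, Req}
AF ((EF (send ∨ ¬recv)) ∧ full): least fixpoint, start Z0 = {Grant, Req}, add states with every successor in Z. Already a fixed point.
Sat(AF ((EF (send ∨ ¬recv)) ∧ full)) = {Grant, Req}
Req ∈ Sat(AF ((EF (send ∨ ¬recv)) ∧ full)) = {Grant, Req}, so the formula holds at Req.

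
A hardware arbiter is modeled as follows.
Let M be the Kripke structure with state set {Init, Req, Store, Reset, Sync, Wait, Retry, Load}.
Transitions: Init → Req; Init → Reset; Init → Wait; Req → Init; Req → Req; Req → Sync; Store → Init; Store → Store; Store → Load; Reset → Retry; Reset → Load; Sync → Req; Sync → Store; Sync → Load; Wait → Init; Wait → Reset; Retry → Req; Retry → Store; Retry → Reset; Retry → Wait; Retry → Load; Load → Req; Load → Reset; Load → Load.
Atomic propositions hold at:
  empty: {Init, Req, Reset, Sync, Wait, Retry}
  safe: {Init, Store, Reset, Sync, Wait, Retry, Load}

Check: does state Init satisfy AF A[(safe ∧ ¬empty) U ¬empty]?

No

Sat(¬empty) = {Store, Load}
Sat(safe ∧ ¬empty) = {Store, Load}
A[(safe ∧ ¬empty) U ¬empty]: least fixpoint, start Z0 = Sat(¬empty) = {Store, Load}, add states in Sat(safe ∧ ¬empty) with every successor in Z. Already a fixed point.
Sat(A[(safe ∧ ¬empty) U ¬empty]) = {Store, Load}
AF A[(safe ∧ ¬empty) U ¬empty]: least fixpoint, start Z0 = {Store, Load}, add states with every successor in Z. Already a fixed point.
Sat(AF A[(safe ∧ ¬empty) U ¬empty]) = {Store, Load}
Init ∉ Sat(AF A[(safe ∧ ¬empty) U ¬empty]) = {Store, Load}, so the formula does not hold at Init.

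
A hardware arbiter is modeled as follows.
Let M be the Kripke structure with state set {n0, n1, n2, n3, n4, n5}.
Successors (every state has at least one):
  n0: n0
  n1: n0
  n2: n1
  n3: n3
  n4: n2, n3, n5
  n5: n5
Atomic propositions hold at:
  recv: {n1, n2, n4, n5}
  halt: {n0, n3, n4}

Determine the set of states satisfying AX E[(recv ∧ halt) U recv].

{n2, n5}

Sat(recv ∧ halt) = {n4}
E[(recv ∧ halt) U recv]: least fixpoint, start Z0 = Sat(recv) = {n1, n2, n4, n5}, add states in Sat(recv ∧ halt) with some successor in Z. Already a fixed point.
Sat(E[(recv ∧ halt) U recv]) = {n1, n2, n4, n5}
Sat(AX E[(recv ∧ halt) U recv]) = {s : every successor in {n1, n2, n4, n5}} = {n2, n5}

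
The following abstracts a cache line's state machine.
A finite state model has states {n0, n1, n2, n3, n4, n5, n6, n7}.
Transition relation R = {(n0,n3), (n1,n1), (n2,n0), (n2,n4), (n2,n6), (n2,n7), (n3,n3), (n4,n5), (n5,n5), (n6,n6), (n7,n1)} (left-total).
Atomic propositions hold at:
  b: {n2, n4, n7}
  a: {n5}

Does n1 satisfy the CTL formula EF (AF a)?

No

AF a: least fixpoint, start Z0 = {n5}, add states with every successor in Z. Z1 = {n4, n5}; fixed.
Sat(AF a) = {n4, n5}
EF (AF a): least fixpoint, start Z0 = {n4, n5}, add states with some successor in Z. Z1 = {n2, n4, n5}; fixed.
Sat(EF (AF a)) = {n2, n4, n5}
n1 ∉ Sat(EF (AF a)) = {n2, n4, n5}, so the formula does not hold at n1.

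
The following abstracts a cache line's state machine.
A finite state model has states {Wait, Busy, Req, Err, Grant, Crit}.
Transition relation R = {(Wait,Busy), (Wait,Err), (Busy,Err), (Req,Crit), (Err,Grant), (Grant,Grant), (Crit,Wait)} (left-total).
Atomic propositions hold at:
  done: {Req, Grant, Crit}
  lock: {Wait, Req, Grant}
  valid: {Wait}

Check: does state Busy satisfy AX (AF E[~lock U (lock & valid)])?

No

Sat(~lock) = {Busy, Err, Crit}
Sat(lock & valid) = {Wait}
E[~lock U (lock & valid)]: least fixpoint, start Z0 = Sat((lock & valid)) = {Wait}, add states in Sat(~lock) with some successor in Z. Z1 = {Wait, Crit}; fixed.
Sat(E[~lock U (lock & valid)]) = {Wait, Crit}
AF E[~lock U (lock & valid)]: least fixpoint, start Z0 = {Wait, Crit}, add states with every successor in Z. Z1 = {Wait, Req, Crit}; fixed.
Sat(AF E[~lock U (lock & valid)]) = {Wait, Req, Crit}
Sat(AX (AF E[~lock U (lock & valid)])) = {s : every successor in {Wait, Req, Crit}} = {Req, Crit}
Busy ∉ Sat(AX (AF E[~lock U (lock & valid)])) = {Req, Crit}, so the formula does not hold at Busy.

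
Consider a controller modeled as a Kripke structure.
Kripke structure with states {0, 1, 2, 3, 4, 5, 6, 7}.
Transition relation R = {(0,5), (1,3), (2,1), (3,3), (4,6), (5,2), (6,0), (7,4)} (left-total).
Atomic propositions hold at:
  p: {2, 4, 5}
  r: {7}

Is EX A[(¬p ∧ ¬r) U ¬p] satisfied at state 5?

No

Sat(¬p) = {0, 1, 3, 6, 7}
Sat(¬r) = {0, 1, 2, 3, 4, 5, 6}
Sat(¬p ∧ ¬r) = {0, 1, 3, 6}
A[(¬p ∧ ¬r) U ¬p]: least fixpoint, start Z0 = Sat(¬p) = {0, 1, 3, 6, 7}, add states in Sat(¬p ∧ ¬r) with every successor in Z. Already a fixed point.
Sat(A[(¬p ∧ ¬r) U ¬p]) = {0, 1, 3, 6, 7}
Sat(EX A[(¬p ∧ ¬r) U ¬p]) = {s : some successor in {0, 1, 3, 6, 7}} = {1, 2, 3, 4, 6}
5 ∉ Sat(EX A[(¬p ∧ ¬r) U ¬p]) = {1, 2, 3, 4, 6}, so the formula does not hold at 5.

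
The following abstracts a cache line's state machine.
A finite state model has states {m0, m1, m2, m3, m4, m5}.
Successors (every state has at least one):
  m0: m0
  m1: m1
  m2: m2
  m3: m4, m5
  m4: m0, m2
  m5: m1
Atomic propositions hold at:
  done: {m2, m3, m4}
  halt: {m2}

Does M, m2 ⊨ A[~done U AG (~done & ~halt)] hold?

No

Sat(~done) = {m0, m1, m5}
Sat(~halt) = {m0, m1, m3, m4, m5}
Sat(~done & ~halt) = {m0, m1, m5}
AG (~done & ~halt): greatest fixpoint, start Z0 = {m0, m1, m5}, keep only states in Sat with every successor in Z. Already a fixed point.
Sat(AG (~done & ~halt)) = {m0, m1, m5}
A[~done U AG (~done & ~halt)]: least fixpoint, start Z0 = Sat(AG (~done & ~halt)) = {m0, m1, m5}, add states in Sat(~done) with every successor in Z. Already a fixed point.
Sat(A[~done U AG (~done & ~halt)]) = {m0, m1, m5}
m2 ∉ Sat(A[~done U AG (~done & ~halt)]) = {m0, m1, m5}, so the formula does not hold at m2.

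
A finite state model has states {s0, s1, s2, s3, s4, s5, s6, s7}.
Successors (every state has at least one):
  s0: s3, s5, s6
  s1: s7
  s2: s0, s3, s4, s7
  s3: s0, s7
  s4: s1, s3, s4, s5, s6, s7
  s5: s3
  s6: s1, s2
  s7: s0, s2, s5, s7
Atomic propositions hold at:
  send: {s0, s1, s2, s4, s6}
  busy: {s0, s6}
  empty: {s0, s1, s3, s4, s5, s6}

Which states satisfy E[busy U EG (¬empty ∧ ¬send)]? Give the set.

Sat(¬empty) = {s2, s7}
Sat(¬send) = {s3, s5, s7}
Sat(¬empty ∧ ¬send) = {s7}
EG (¬empty ∧ ¬send): greatest fixpoint, start Z0 = {s7}, keep only states in Sat with some successor in Z. Already a fixed point.
Sat(EG (¬empty ∧ ¬send)) = {s7}
E[busy U EG (¬empty ∧ ¬send)]: least fixpoint, start Z0 = Sat(EG (¬empty ∧ ¬send)) = {s7}, add states in Sat(busy) with some successor in Z. Already a fixed point.
Sat(E[busy U EG (¬empty ∧ ¬send)]) = {s7}

{s7}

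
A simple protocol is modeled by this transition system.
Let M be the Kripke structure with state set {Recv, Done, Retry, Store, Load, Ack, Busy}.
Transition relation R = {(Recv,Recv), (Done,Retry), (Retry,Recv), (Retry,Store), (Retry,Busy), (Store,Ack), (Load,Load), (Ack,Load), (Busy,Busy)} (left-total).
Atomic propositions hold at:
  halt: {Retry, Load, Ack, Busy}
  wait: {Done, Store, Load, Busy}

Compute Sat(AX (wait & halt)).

Sat(wait & halt) = {Load, Busy}
Sat(AX (wait & halt)) = {s : every successor in {Load, Busy}} = {Load, Ack, Busy}

{Load, Ack, Busy}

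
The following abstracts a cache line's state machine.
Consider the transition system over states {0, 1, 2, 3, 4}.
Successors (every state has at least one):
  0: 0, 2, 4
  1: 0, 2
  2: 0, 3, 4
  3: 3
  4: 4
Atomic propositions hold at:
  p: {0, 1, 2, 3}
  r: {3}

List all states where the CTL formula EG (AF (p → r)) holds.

Sat(p → r) = {3, 4}
AF (p → r): least fixpoint, start Z0 = {3, 4}, add states with every successor in Z. Already a fixed point.
Sat(AF (p → r)) = {3, 4}
EG (AF (p → r)): greatest fixpoint, start Z0 = {3, 4}, keep only states in Sat with some successor in Z. Already a fixed point.
Sat(EG (AF (p → r))) = {3, 4}

{3, 4}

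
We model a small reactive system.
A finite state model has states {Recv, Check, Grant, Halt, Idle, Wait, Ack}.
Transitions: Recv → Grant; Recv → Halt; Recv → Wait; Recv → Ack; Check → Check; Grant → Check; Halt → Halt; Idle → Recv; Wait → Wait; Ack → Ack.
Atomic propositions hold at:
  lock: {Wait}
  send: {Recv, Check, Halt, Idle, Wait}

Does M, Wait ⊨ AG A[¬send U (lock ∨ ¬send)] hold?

Sat(¬send) = {Grant, Ack}
Sat(lock ∨ ¬send) = {Grant, Wait, Ack}
A[¬send U (lock ∨ ¬send)]: least fixpoint, start Z0 = Sat((lock ∨ ¬send)) = {Grant, Wait, Ack}, add states in Sat(¬send) with every successor in Z. Already a fixed point.
Sat(A[¬send U (lock ∨ ¬send)]) = {Grant, Wait, Ack}
AG A[¬send U (lock ∨ ¬send)]: greatest fixpoint, start Z0 = {Grant, Wait, Ack}, keep only states in Sat with every successor in Z. Z1 = {Wait, Ack}; fixed.
Sat(AG A[¬send U (lock ∨ ¬send)]) = {Wait, Ack}
Wait ∈ Sat(AG A[¬send U (lock ∨ ¬send)]) = {Wait, Ack}, so the formula holds at Wait.

Yes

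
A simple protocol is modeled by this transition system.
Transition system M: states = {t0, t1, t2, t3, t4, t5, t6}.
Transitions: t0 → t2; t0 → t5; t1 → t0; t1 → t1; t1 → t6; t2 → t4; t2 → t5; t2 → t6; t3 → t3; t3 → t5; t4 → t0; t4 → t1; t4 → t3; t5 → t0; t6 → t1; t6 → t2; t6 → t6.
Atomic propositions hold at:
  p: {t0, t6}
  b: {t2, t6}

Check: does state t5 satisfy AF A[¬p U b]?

Sat(¬p) = {t1, t2, t3, t4, t5}
A[¬p U b]: least fixpoint, start Z0 = Sat(b) = {t2, t6}, add states in Sat(¬p) with every successor in Z. Already a fixed point.
Sat(A[¬p U b]) = {t2, t6}
AF A[¬p U b]: least fixpoint, start Z0 = {t2, t6}, add states with every successor in Z. Already a fixed point.
Sat(AF A[¬p U b]) = {t2, t6}
t5 ∉ Sat(AF A[¬p U b]) = {t2, t6}, so the formula does not hold at t5.

No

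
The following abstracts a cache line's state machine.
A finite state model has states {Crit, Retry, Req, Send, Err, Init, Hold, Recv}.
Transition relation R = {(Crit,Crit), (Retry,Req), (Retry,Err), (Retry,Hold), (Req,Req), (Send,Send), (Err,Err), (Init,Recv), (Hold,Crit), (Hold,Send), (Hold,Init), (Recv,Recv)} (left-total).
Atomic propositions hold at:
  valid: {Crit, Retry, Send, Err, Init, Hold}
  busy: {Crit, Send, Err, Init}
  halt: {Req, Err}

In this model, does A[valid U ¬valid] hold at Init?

Sat(¬valid) = {Req, Recv}
A[valid U ¬valid]: least fixpoint, start Z0 = Sat(¬valid) = {Req, Recv}, add states in Sat(valid) with every successor in Z. Z1 = {Req, Init, Recv}; fixed.
Sat(A[valid U ¬valid]) = {Req, Init, Recv}
Init ∈ Sat(A[valid U ¬valid]) = {Req, Init, Recv}, so the formula holds at Init.

Yes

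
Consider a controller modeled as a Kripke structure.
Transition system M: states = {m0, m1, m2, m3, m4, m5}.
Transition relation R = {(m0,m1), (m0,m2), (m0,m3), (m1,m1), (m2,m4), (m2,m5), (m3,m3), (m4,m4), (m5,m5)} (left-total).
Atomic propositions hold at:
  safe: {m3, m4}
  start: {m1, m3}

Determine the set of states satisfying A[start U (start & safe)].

{m3}

Sat(start & safe) = {m3}
A[start U (start & safe)]: least fixpoint, start Z0 = Sat((start & safe)) = {m3}, add states in Sat(start) with every successor in Z. Already a fixed point.
Sat(A[start U (start & safe)]) = {m3}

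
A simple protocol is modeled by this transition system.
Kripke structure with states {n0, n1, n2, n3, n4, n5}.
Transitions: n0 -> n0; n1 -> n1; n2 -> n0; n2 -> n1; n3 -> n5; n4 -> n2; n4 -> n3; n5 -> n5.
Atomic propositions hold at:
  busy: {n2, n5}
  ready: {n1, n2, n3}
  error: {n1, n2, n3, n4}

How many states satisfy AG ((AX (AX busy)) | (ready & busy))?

2

Sat(AX busy) = {s : every successor in {n2, n5}} = {n3, n5}
Sat(AX (AX busy)) = {s : every successor in {n3, n5}} = {n3, n5}
Sat(ready & busy) = {n2}
Sat((AX (AX busy)) | (ready & busy)) = {n2, n3, n5}
AG ((AX (AX busy)) | (ready & busy)): greatest fixpoint, start Z0 = {n2, n3, n5}, keep only states in Sat with every successor in Z. Z1 = {n3, n5}; fixed.
Sat(AG ((AX (AX busy)) | (ready & busy))) = {n3, n5}
|Sat(AG ((AX (AX busy)) | (ready & busy)))| = |{n3, n5}| = 2.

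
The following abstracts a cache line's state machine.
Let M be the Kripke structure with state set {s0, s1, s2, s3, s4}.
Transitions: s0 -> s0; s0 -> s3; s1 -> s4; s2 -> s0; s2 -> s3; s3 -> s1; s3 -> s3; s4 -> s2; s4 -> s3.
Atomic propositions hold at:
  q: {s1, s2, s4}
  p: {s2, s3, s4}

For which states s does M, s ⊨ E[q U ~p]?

{s0, s1, s2, s4}

Sat(~p) = {s0, s1}
E[q U ~p]: least fixpoint, start Z0 = Sat(~p) = {s0, s1}, add states in Sat(q) with some successor in Z. Z1 = {s0, s1, s2}; Z2 = {s0, s1, s2, s4}; fixed.
Sat(E[q U ~p]) = {s0, s1, s2, s4}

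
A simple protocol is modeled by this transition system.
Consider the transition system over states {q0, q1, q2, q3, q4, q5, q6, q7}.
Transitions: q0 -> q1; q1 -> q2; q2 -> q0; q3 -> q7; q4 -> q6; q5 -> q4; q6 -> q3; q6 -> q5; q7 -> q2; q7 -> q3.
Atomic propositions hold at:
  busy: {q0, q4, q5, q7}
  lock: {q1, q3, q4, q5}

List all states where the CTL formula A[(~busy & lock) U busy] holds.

Sat(~busy) = {q1, q2, q3, q6}
Sat(~busy & lock) = {q1, q3}
A[(~busy & lock) U busy]: least fixpoint, start Z0 = Sat(busy) = {q0, q4, q5, q7}, add states in Sat(~busy & lock) with every successor in Z. Z1 = {q0, q3, q4, q5, q7}; fixed.
Sat(A[(~busy & lock) U busy]) = {q0, q3, q4, q5, q7}

{q0, q3, q4, q5, q7}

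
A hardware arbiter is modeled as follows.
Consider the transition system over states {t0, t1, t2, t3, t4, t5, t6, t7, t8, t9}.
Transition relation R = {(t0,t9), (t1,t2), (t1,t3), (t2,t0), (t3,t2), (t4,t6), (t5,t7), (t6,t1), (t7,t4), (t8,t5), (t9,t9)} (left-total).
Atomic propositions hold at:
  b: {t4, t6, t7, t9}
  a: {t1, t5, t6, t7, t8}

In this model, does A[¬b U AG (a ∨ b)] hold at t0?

Sat(¬b) = {t0, t1, t2, t3, t5, t8}
Sat(a ∨ b) = {t1, t4, t5, t6, t7, t8, t9}
AG (a ∨ b): greatest fixpoint, start Z0 = {t1, t4, t5, t6, t7, t8, t9}, keep only states in Sat with every successor in Z. Z1 = {t4, t5, t6, t7, t8, t9}; Z2 = {t4, t5, t7, t8, t9}; Z3 = {t5, t7, t8, t9}; Z4 = {t5, t8, t9}; Z5 = {t8, t9}; Z6 = {t9}; fixed.
Sat(AG (a ∨ b)) = {t9}
A[¬b U AG (a ∨ b)]: least fixpoint, start Z0 = Sat(AG (a ∨ b)) = {t9}, add states in Sat(¬b) with every successor in Z. Z1 = {t0, t9}; Z2 = {t0, t2, t9}; Z3 = {t0, t2, t3, t9}; Z4 = {t0, t1, t2, t3, t9}; fixed.
Sat(A[¬b U AG (a ∨ b)]) = {t0, t1, t2, t3, t9}
t0 ∈ Sat(A[¬b U AG (a ∨ b)]) = {t0, t1, t2, t3, t9}, so the formula holds at t0.

Yes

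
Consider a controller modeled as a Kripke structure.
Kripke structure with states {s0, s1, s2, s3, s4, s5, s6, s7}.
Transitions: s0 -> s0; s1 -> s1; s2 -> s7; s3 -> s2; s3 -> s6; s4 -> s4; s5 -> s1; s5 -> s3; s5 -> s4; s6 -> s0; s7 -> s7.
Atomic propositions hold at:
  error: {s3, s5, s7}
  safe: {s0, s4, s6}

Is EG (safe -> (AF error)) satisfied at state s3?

AF error: least fixpoint, start Z0 = {s3, s5, s7}, add states with every successor in Z. Z1 = {s2, s3, s5, s7}; fixed.
Sat(AF error) = {s2, s3, s5, s7}
Sat(safe -> (AF error)) = {s1, s2, s3, s5, s7}
EG (safe -> (AF error)): greatest fixpoint, start Z0 = {s1, s2, s3, s5, s7}, keep only states in Sat with some successor in Z. Already a fixed point.
Sat(EG (safe -> (AF error))) = {s1, s2, s3, s5, s7}
s3 ∈ Sat(EG (safe -> (AF error))) = {s1, s2, s3, s5, s7}, so the formula holds at s3.

Yes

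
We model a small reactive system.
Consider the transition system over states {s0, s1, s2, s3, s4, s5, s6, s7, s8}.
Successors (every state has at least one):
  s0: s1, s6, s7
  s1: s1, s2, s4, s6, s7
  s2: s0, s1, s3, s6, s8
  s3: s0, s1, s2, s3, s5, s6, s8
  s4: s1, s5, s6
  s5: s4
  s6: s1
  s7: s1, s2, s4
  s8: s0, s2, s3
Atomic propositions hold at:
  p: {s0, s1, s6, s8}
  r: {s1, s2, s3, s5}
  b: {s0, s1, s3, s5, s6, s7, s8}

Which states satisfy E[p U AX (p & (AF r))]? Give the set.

{s0, s1, s6, s8}

AF r: least fixpoint, start Z0 = {s1, s2, s3, s5}, add states with every successor in Z. Z1 = {s1, s2, s3, s5, s6}; Z2 = {s1, s2, s3, s4, s5, s6}; Z3 = {s1, s2, s3, s4, s5, s6, s7}; Z4 = {s0, s1, s2, s3, s4, s5, s6, s7}; Z5 = {s0, s1, s2, s3, s4, s5, s6, s7, s8}; fixed.
Sat(AF r) = {s0, s1, s2, s3, s4, s5, s6, s7, s8}
Sat(p & (AF r)) = {s0, s1, s6, s8}
Sat(AX (p & (AF r))) = {s : every successor in {s0, s1, s6, s8}} = {s6}
E[p U AX (p & (AF r))]: least fixpoint, start Z0 = Sat(AX (p & (AF r))) = {s6}, add states in Sat(p) with some successor in Z. Z1 = {s0, s1, s6}; Z2 = {s0, s1, s6, s8}; fixed.
Sat(E[p U AX (p & (AF r))]) = {s0, s1, s6, s8}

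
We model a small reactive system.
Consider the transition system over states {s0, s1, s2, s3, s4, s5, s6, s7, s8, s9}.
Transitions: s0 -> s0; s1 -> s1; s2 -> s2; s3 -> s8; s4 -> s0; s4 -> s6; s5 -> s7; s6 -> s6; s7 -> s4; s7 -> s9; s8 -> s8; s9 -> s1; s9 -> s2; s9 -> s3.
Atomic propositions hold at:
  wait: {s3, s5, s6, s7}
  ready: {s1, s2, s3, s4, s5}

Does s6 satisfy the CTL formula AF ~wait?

Sat(~wait) = {s0, s1, s2, s4, s8, s9}
AF ~wait: least fixpoint, start Z0 = {s0, s1, s2, s4, s8, s9}, add states with every successor in Z. Z1 = {s0, s1, s2, s3, s4, s7, s8, s9}; Z2 = {s0, s1, s2, s3, s4, s5, s7, s8, s9}; fixed.
Sat(AF ~wait) = {s0, s1, s2, s3, s4, s5, s7, s8, s9}
s6 ∉ Sat(AF ~wait) = {s0, s1, s2, s3, s4, s5, s7, s8, s9}, so the formula does not hold at s6.

No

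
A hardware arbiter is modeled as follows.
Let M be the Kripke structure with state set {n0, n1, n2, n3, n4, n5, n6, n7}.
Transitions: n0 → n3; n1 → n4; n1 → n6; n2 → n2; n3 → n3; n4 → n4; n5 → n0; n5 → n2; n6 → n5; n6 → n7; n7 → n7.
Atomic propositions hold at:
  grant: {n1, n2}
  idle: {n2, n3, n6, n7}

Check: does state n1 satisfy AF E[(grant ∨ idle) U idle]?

Yes

Sat(grant ∨ idle) = {n1, n2, n3, n6, n7}
E[(grant ∨ idle) U idle]: least fixpoint, start Z0 = Sat(idle) = {n2, n3, n6, n7}, add states in Sat(grant ∨ idle) with some successor in Z. Z1 = {n1, n2, n3, n6, n7}; fixed.
Sat(E[(grant ∨ idle) U idle]) = {n1, n2, n3, n6, n7}
AF E[(grant ∨ idle) U idle]: least fixpoint, start Z0 = {n1, n2, n3, n6, n7}, add states with every successor in Z. Z1 = {n0, n1, n2, n3, n6, n7}; Z2 = {n0, n1, n2, n3, n5, n6, n7}; fixed.
Sat(AF E[(grant ∨ idle) U idle]) = {n0, n1, n2, n3, n5, n6, n7}
n1 ∈ Sat(AF E[(grant ∨ idle) U idle]) = {n0, n1, n2, n3, n5, n6, n7}, so the formula holds at n1.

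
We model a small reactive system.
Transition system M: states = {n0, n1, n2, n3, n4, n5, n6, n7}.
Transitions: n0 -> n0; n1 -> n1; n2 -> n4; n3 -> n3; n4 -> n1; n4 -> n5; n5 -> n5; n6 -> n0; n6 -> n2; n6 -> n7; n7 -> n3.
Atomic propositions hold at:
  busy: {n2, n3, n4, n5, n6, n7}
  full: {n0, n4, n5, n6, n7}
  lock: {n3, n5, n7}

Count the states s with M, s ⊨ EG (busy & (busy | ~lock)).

6

Sat(~lock) = {n0, n1, n2, n4, n6}
Sat(busy | ~lock) = {n0, n1, n2, n3, n4, n5, n6, n7}
Sat(busy & (busy | ~lock)) = {n2, n3, n4, n5, n6, n7}
EG (busy & (busy | ~lock)): greatest fixpoint, start Z0 = {n2, n3, n4, n5, n6, n7}, keep only states in Sat with some successor in Z. Already a fixed point.
Sat(EG (busy & (busy | ~lock))) = {n2, n3, n4, n5, n6, n7}
|Sat(EG (busy & (busy | ~lock)))| = |{n2, n3, n4, n5, n6, n7}| = 6.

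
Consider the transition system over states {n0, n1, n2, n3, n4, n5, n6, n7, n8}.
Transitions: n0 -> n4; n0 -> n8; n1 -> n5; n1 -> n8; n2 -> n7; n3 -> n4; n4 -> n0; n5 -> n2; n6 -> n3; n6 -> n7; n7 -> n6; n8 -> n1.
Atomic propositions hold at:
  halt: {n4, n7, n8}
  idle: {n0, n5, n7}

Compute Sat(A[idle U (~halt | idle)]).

Sat(~halt) = {n0, n1, n2, n3, n5, n6}
Sat(~halt | idle) = {n0, n1, n2, n3, n5, n6, n7}
A[idle U (~halt | idle)]: least fixpoint, start Z0 = Sat((~halt | idle)) = {n0, n1, n2, n3, n5, n6, n7}, add states in Sat(idle) with every successor in Z. Already a fixed point.
Sat(A[idle U (~halt | idle)]) = {n0, n1, n2, n3, n5, n6, n7}

{n0, n1, n2, n3, n5, n6, n7}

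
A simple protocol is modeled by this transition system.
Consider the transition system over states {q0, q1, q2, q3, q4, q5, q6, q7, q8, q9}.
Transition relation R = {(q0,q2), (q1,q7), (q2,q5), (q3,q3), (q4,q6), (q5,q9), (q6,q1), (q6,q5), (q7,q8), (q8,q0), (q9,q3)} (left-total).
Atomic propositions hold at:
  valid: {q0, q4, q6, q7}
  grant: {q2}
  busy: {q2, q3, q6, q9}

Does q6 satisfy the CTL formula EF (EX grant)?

Yes

Sat(EX grant) = {s : some successor in {q2}} = {q0}
EF (EX grant): least fixpoint, start Z0 = {q0}, add states with some successor in Z. Z1 = {q0, q8}; Z2 = {q0, q7, q8}; Z3 = {q0, q1, q7, q8}; Z4 = {q0, q1, q6, q7, q8}; Z5 = {q0, q1, q4, q6, q7, q8}; fixed.
Sat(EF (EX grant)) = {q0, q1, q4, q6, q7, q8}
q6 ∈ Sat(EF (EX grant)) = {q0, q1, q4, q6, q7, q8}, so the formula holds at q6.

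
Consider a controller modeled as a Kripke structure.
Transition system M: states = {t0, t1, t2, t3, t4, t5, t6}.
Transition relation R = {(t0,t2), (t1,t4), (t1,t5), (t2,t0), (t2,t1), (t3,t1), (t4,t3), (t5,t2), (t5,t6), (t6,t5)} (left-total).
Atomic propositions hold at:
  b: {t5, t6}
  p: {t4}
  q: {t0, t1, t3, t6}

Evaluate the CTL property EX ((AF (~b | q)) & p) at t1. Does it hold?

Sat(~b) = {t0, t1, t2, t3, t4}
Sat(~b | q) = {t0, t1, t2, t3, t4, t6}
AF (~b | q): least fixpoint, start Z0 = {t0, t1, t2, t3, t4, t6}, add states with every successor in Z. Z1 = {t0, t1, t2, t3, t4, t5, t6}; fixed.
Sat(AF (~b | q)) = {t0, t1, t2, t3, t4, t5, t6}
Sat((AF (~b | q)) & p) = {t4}
Sat(EX ((AF (~b | q)) & p)) = {s : some successor in {t4}} = {t1}
t1 ∈ Sat(EX ((AF (~b | q)) & p)) = {t1}, so the formula holds at t1.

Yes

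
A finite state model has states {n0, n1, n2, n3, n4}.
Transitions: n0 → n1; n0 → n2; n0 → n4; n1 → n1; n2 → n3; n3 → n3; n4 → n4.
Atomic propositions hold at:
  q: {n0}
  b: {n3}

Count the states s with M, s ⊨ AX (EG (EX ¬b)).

Sat(¬b) = {n0, n1, n2, n4}
Sat(EX ¬b) = {s : some successor in {n0, n1, n2, n4}} = {n0, n1, n4}
EG (EX ¬b): greatest fixpoint, start Z0 = {n0, n1, n4}, keep only states in Sat with some successor in Z. Already a fixed point.
Sat(EG (EX ¬b)) = {n0, n1, n4}
Sat(AX (EG (EX ¬b))) = {s : every successor in {n0, n1, n4}} = {n1, n4}
|Sat(AX (EG (EX ¬b)))| = |{n1, n4}| = 2.

2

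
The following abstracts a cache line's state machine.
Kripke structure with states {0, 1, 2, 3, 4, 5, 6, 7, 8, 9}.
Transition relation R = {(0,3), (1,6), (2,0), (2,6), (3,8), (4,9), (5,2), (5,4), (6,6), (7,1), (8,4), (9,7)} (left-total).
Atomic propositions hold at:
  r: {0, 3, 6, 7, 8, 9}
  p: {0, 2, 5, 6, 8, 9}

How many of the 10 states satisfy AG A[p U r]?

1

A[p U r]: least fixpoint, start Z0 = Sat(r) = {0, 3, 6, 7, 8, 9}, add states in Sat(p) with every successor in Z. Z1 = {0, 2, 3, 6, 7, 8, 9}; fixed.
Sat(A[p U r]) = {0, 2, 3, 6, 7, 8, 9}
AG A[p U r]: greatest fixpoint, start Z0 = {0, 2, 3, 6, 7, 8, 9}, keep only states in Sat with every successor in Z. Z1 = {0, 2, 3, 6, 9}; Z2 = {0, 2, 6}; Z3 = {2, 6}; Z4 = {6}; fixed.
Sat(AG A[p U r]) = {6}
|Sat(AG A[p U r])| = |{6}| = 1.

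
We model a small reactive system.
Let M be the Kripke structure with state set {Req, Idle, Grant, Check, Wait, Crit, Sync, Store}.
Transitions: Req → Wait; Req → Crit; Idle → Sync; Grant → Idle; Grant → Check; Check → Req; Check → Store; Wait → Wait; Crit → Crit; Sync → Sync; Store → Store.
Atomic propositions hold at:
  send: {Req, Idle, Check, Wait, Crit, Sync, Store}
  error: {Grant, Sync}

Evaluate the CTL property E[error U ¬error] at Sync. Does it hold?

No

Sat(¬error) = {Req, Idle, Check, Wait, Crit, Store}
E[error U ¬error]: least fixpoint, start Z0 = Sat(¬error) = {Req, Idle, Check, Wait, Crit, Store}, add states in Sat(error) with some successor in Z. Z1 = {Req, Idle, Grant, Check, Wait, Crit, Store}; fixed.
Sat(E[error U ¬error]) = {Req, Idle, Grant, Check, Wait, Crit, Store}
Sync ∉ Sat(E[error U ¬error]) = {Req, Idle, Grant, Check, Wait, Crit, Store}, so the formula does not hold at Sync.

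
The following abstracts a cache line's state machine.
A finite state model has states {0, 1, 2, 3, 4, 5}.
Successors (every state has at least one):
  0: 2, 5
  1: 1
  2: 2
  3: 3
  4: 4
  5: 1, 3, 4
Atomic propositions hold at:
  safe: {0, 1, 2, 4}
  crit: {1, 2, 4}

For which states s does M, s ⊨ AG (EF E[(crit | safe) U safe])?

Sat(crit | safe) = {0, 1, 2, 4}
E[(crit | safe) U safe]: least fixpoint, start Z0 = Sat(safe) = {0, 1, 2, 4}, add states in Sat(crit | safe) with some successor in Z. Already a fixed point.
Sat(E[(crit | safe) U safe]) = {0, 1, 2, 4}
EF E[(crit | safe) U safe]: least fixpoint, start Z0 = {0, 1, 2, 4}, add states with some successor in Z. Z1 = {0, 1, 2, 4, 5}; fixed.
Sat(EF E[(crit | safe) U safe]) = {0, 1, 2, 4, 5}
AG (EF E[(crit | safe) U safe]): greatest fixpoint, start Z0 = {0, 1, 2, 4, 5}, keep only states in Sat with every successor in Z. Z1 = {0, 1, 2, 4}; Z2 = {1, 2, 4}; fixed.
Sat(AG (EF E[(crit | safe) U safe])) = {1, 2, 4}

{1, 2, 4}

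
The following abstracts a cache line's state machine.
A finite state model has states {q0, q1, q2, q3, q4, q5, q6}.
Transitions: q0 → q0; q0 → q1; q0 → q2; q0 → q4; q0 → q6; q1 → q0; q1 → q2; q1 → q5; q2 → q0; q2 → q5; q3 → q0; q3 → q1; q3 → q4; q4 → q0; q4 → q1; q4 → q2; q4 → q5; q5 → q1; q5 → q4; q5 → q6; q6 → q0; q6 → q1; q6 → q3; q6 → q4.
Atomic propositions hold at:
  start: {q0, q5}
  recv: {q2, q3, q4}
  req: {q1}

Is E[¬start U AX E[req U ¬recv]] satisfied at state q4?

Yes

Sat(¬start) = {q1, q2, q3, q4, q6}
Sat(¬recv) = {q0, q1, q5, q6}
E[req U ¬recv]: least fixpoint, start Z0 = Sat(¬recv) = {q0, q1, q5, q6}, add states in Sat(req) with some successor in Z. Already a fixed point.
Sat(E[req U ¬recv]) = {q0, q1, q5, q6}
Sat(AX E[req U ¬recv]) = {s : every successor in {q0, q1, q5, q6}} = {q2}
E[¬start U AX E[req U ¬recv]]: least fixpoint, start Z0 = Sat(AX E[req U ¬recv]) = {q2}, add states in Sat(¬start) with some successor in Z. Z1 = {q1, q2, q4}; Z2 = {q1, q2, q3, q4, q6}; fixed.
Sat(E[¬start U AX E[req U ¬recv]]) = {q1, q2, q3, q4, q6}
q4 ∈ Sat(E[¬start U AX E[req U ¬recv]]) = {q1, q2, q3, q4, q6}, so the formula holds at q4.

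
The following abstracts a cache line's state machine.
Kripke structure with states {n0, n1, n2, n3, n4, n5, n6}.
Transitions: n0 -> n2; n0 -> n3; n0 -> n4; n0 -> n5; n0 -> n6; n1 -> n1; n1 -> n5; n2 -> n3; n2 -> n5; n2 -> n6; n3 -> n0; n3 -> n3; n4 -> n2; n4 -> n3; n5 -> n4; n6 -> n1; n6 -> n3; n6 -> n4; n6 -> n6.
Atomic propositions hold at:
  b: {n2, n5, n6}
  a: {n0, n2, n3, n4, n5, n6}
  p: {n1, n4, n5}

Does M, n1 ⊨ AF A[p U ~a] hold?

Sat(~a) = {n1}
A[p U ~a]: least fixpoint, start Z0 = Sat(~a) = {n1}, add states in Sat(p) with every successor in Z. Already a fixed point.
Sat(A[p U ~a]) = {n1}
AF A[p U ~a]: least fixpoint, start Z0 = {n1}, add states with every successor in Z. Already a fixed point.
Sat(AF A[p U ~a]) = {n1}
n1 ∈ Sat(AF A[p U ~a]) = {n1}, so the formula holds at n1.

Yes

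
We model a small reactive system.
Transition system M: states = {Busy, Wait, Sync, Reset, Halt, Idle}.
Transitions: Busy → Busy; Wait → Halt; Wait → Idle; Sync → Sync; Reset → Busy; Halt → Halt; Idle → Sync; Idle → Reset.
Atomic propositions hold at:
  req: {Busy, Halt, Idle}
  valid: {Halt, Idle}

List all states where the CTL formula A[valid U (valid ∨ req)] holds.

Sat(valid ∨ req) = {Busy, Halt, Idle}
A[valid U (valid ∨ req)]: least fixpoint, start Z0 = Sat((valid ∨ req)) = {Busy, Halt, Idle}, add states in Sat(valid) with every successor in Z. Already a fixed point.
Sat(A[valid U (valid ∨ req)]) = {Busy, Halt, Idle}

{Busy, Halt, Idle}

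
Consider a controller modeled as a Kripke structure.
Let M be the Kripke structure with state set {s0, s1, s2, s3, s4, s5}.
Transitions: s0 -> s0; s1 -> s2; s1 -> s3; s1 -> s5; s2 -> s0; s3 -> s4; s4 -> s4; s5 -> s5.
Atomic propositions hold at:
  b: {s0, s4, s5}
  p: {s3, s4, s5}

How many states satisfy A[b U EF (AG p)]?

4

AG p: greatest fixpoint, start Z0 = {s3, s4, s5}, keep only states in Sat with every successor in Z. Already a fixed point.
Sat(AG p) = {s3, s4, s5}
EF (AG p): least fixpoint, start Z0 = {s3, s4, s5}, add states with some successor in Z. Z1 = {s1, s3, s4, s5}; fixed.
Sat(EF (AG p)) = {s1, s3, s4, s5}
A[b U EF (AG p)]: least fixpoint, start Z0 = Sat(EF (AG p)) = {s1, s3, s4, s5}, add states in Sat(b) with every successor in Z. Already a fixed point.
Sat(A[b U EF (AG p)]) = {s1, s3, s4, s5}
|Sat(A[b U EF (AG p)])| = |{s1, s3, s4, s5}| = 4.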